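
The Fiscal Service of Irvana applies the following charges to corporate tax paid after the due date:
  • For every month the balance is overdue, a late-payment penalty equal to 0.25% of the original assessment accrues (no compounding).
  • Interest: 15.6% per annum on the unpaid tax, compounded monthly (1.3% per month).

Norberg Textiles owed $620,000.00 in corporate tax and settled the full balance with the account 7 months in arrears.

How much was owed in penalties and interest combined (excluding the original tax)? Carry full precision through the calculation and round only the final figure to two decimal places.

Late-payment penalty: 7 × 0.25% × $620,000.00 = $10,850.00
Interest: $620,000.00 × ((1 + 0.013)^7 − 1) = $620,000.00 × 0.0946269… = $58,668.6795…
Penalties + interest = $10,850.0000 + $58,668.6795… = $69,518.68

$69,518.68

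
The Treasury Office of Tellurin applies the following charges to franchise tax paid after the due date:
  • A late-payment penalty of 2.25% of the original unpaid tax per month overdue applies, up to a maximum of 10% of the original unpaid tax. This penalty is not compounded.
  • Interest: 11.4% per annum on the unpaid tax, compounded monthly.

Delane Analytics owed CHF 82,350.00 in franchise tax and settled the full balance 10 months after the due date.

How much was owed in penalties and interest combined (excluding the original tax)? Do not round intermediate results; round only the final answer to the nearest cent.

Penalty (uncapped): 10 × 2.25% × CHF 82,350.00 = CHF 18,528.75; cap = 10% × CHF 82,350.00 = CHF 8,235.00 → penalty = CHF 8,235.00
Interest (11.4%/yr ÷ 12 = 0.95%/month): CHF 82,350.00 × ((1 + 0.0095)^10 − 1) = CHF 8,166.3090…
Penalties + interest = CHF 8,235.0000 + CHF 8,166.3090… = CHF 16,401.31

CHF 16,401.31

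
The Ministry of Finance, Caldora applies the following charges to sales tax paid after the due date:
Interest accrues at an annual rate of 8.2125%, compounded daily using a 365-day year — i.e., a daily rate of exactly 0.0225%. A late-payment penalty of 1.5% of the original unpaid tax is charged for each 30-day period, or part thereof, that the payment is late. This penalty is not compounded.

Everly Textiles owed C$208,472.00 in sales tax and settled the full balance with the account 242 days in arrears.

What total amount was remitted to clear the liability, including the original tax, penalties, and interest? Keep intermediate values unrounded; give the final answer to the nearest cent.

C$248,280.40

Penalty periods: ⌈242/30⌉ = 9; penalty = 9 × 1.5% × C$208,472.00 = C$28,143.72
Interest: C$208,472.00 × ((1 + 0.000225)^242 − 1) = C$208,472.00 × 0.05595321… = C$11,664.6775…
Total = C$208,472.00 + C$28,143.7200 + C$11,664.6775… = C$248,280.40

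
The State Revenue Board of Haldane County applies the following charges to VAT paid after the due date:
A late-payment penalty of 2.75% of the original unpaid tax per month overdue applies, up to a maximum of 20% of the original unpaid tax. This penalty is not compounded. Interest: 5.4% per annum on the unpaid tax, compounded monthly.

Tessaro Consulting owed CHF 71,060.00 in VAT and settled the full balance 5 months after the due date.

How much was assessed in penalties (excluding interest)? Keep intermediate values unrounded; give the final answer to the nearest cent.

CHF 9,770.75

Penalty: 5 × 2.75% × CHF 71,060.00 = CHF 9,770.75 (below the 20% cap of CHF 14,212.00)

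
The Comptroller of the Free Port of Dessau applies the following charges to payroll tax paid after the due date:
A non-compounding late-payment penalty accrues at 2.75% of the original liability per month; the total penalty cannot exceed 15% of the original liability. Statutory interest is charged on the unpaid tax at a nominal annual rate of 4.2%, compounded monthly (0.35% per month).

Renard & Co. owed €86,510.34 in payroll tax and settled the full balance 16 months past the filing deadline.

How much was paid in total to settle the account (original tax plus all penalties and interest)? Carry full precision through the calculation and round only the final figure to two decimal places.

€104,460.74

Penalty (uncapped): 16 × 2.75% × €86,510.34 = €38,064.55…; cap = 15% × €86,510.34 = €12,976.55… → penalty = €12,976.55…
Interest: €86,510.34 × ((1 + 0.0035)^16 − 1) = €86,510.34 × 0.0574943… = €4,973.8502…
Total = €86,510.34 + €12,976.5510 + €4,973.8502… = €104,460.74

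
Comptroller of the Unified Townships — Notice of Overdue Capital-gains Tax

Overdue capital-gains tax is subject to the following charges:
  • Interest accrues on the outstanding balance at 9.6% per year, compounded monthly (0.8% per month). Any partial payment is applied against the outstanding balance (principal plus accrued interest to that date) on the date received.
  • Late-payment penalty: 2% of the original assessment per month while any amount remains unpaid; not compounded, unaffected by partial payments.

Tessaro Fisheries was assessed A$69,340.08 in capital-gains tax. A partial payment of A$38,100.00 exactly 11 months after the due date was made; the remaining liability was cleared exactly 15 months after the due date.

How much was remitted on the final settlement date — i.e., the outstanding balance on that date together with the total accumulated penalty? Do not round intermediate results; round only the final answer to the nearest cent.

Balance at month 11: A$69,340.0800 × (1 + 0.008)^11 = A$75,692.0368…
After A$38,100.00 payment: A$75,692.0368… − A$38,100.00 = A$37,592.0368…
Balance at month 15: A$37,592.0368… × (1 + 0.008)^4 = A$38,809.4944…
Penalty: 15 × 2% × A$69,340.08 = A$20,802.02…
Final settlement = outstanding balance + penalty = A$38,809.4944… + A$20,802.02… = A$59,611.52

A$59,611.52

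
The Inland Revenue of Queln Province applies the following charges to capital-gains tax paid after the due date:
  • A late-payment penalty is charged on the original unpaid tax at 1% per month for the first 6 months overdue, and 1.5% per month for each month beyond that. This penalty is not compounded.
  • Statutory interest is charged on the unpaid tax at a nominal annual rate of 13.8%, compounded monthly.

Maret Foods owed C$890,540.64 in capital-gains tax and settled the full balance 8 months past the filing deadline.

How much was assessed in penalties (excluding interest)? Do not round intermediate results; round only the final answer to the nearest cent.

C$80,148.66

Penalty, months 1–6: 6 × 1% × C$890,540.64 = C$53,432.44…
Penalty, months 7–8: 2 × 1.5% × C$890,540.64 = C$26,716.22…
Total penalty = C$53,432.44… + C$26,716.22… = C$80,148.66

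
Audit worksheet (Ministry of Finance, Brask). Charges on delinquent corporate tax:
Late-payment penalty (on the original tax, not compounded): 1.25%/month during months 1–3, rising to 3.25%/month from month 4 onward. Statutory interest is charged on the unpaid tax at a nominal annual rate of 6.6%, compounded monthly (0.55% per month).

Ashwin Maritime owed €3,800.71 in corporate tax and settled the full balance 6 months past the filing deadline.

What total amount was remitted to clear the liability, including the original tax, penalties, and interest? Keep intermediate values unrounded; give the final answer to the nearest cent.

Penalty, months 1–3: 3 × 1.25% × €3,800.71 = €142.53…
Penalty, months 4–6: 3 × 3.25% × €3,800.71 = €370.57…
Interest: €3,800.71 × ((1 + 0.0055)^6 − 1) = €3,800.71 × 0.0334571… = €127.1607…
Total = €3,800.71 + €513.0959… + €127.1607… = €4,440.97

€4,440.97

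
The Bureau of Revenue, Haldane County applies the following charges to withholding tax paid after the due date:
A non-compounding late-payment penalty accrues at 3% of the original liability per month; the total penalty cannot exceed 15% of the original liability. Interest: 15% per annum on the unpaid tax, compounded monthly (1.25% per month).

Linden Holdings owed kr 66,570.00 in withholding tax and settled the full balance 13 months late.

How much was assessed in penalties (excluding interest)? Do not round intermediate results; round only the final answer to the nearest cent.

kr 9,985.50

Penalty (uncapped): 13 × 3% × kr 66,570.00 = kr 25,962.30; cap = 15% × kr 66,570.00 = kr 9,985.50 → penalty = kr 9,985.50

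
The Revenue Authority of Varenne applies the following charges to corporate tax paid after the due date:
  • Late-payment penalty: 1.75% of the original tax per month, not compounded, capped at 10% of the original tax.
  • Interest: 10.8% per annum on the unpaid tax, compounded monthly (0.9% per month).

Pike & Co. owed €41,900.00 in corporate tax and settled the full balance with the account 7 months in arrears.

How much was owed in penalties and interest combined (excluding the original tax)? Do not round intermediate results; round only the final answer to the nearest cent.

Penalty (uncapped): 7 × 1.75% × €41,900.00 = €5,132.75; cap = 10% × €41,900.00 = €4,190.00 → penalty = €4,190.00
Interest: €41,900.00 × ((1 + 0.009)^7 − 1) = €41,900.00 × 0.0647267… = €2,712.0507…
Penalties + interest = €4,190.0000 + €2,712.0507… = €6,902.05

€6,902.05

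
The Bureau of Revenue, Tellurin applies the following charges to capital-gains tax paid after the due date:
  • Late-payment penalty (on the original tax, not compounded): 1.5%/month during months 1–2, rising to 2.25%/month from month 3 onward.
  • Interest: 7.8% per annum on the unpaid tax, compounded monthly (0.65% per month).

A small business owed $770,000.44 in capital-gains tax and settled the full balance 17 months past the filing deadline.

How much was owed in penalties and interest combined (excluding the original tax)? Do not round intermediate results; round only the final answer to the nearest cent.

Penalty, months 1–2: 2 × 1.5% × $770,000.44 = $23,100.01…
Penalty, months 3–17: 15 × 2.25% × $770,000.44 = $259,875.15…
Interest: $770,000.44 × ((1 + 0.0065)^17 − 1) = $770,000.44 × 0.1164371… = $89,656.5922…
Penalties + interest = $282,975.1617 + $89,656.5922… = $372,631.75

$372,631.75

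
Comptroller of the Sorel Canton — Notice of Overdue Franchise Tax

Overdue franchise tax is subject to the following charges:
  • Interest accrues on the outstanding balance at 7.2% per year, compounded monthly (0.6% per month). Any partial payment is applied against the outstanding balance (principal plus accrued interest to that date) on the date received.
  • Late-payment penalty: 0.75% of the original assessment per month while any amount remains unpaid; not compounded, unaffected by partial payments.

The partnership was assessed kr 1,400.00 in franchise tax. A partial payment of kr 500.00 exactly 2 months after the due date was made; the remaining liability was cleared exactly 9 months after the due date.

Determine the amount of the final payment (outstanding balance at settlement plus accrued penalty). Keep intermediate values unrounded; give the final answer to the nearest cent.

kr 1,050.56

Balance at month 2: kr 1,400.0000 × (1 + 0.006)^2 = kr 1,416.8504
After kr 500.00 payment: kr 1,416.8504 − kr 500.00 = kr 916.8504
Balance at month 9: kr 916.8504 × (1 + 0.006)^7 = kr 956.0582…
Penalty: 9 × 0.75% × kr 1,400.00 = kr 94.50
Final settlement = outstanding balance + penalty = kr 956.0582… + kr 94.50 = kr 1,050.56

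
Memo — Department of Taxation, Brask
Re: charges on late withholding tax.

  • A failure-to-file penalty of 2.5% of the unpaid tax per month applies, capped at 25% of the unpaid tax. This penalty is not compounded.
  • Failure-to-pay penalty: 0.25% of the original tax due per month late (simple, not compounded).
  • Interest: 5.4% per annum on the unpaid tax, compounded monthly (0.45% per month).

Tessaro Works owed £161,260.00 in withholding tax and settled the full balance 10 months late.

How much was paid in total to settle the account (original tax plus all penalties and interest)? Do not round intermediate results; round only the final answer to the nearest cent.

Failure-to-file: 10 × 2.5% × £161,260.00 = £40,315.00, capped at 25% × £161,260.00 = £40,315.00
Failure-to-pay penalty = 0.25% × £161,260.00 × 10 mo = £4,031.50
Interest: £161,260.00 × ((1 + 0.0045)^10 − 1) = £161,260.00 × 0.0459223… = £7,405.4255…
Total = £161,260.00 + £44,346.5000 + £7,405.4255… = £213,011.93

£213,011.93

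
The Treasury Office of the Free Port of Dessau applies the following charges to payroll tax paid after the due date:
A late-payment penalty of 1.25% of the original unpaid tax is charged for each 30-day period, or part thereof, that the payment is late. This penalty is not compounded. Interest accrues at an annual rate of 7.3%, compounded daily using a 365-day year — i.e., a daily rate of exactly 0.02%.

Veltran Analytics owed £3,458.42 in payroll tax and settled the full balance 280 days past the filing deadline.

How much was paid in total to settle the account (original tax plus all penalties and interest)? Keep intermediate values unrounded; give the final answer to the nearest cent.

Penalty periods: ⌈280/30⌉ = 10; penalty = 10 × 1.25% × £3,458.42 = £432.30…
Interest: £3,458.42 × ((1 + 0.0002)^280 − 1) = £3,458.42 × 0.05759176… = £199.1765…
Total = £3,458.42 + £432.3025 + £199.1765… = £4,089.90

£4,089.90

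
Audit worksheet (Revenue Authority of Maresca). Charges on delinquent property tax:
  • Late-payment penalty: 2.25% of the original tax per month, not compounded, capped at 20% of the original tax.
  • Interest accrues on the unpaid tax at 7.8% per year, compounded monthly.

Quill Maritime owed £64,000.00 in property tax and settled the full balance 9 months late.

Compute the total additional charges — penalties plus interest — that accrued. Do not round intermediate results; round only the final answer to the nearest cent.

£16,642.83

Penalty (uncapped): 9 × 2.25% × £64,000.00 = £12,960.00; cap = 20% × £64,000.00 = £12,800.00 → penalty = £12,800.00
Interest (7.8%/yr ÷ 12 = 0.65%/month): £64,000.00 × ((1 + 0.0065)^9 − 1) = £3,842.8349…
Penalties + interest = £12,800.0000 + £3,842.8349… = £16,642.83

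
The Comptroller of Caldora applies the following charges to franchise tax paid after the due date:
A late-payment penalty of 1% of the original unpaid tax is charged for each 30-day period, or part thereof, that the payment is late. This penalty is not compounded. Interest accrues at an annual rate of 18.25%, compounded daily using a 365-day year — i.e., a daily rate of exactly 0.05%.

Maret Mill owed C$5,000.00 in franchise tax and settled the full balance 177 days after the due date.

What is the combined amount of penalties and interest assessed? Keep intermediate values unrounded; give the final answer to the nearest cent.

C$762.55

Penalty periods: ⌈177/30⌉ = 6; penalty = 6 × 1% × C$5,000.00 = C$300.00
Interest: C$5,000.00 × ((1 + 0.0005)^177 − 1) = C$5,000.00 × 0.09251009… = C$462.5504…
Penalties + interest = C$300.0000 + C$462.5504… = C$762.55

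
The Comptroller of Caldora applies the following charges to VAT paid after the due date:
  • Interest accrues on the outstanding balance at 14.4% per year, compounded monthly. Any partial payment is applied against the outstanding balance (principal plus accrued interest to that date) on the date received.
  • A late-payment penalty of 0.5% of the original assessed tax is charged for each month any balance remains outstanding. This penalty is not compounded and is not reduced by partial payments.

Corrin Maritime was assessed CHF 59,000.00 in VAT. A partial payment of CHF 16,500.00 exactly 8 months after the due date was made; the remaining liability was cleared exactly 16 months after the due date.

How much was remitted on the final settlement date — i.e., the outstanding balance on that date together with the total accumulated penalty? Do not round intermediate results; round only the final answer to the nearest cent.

CHF 57,974.76

Monthly rate = 14.4% ÷ 12 = 1.2%
Balance at month 8: CHF 59,000.0000 × (1 + 0.012)^8 = CHF 64,907.6838…
After CHF 16,500.00 payment: CHF 64,907.6838… − CHF 16,500.00 = CHF 48,407.6838…
Balance at month 16: CHF 48,407.6838… × (1 + 0.012)^8 = CHF 53,254.7565…
Penalty: 16 × 0.5% × CHF 59,000.00 = CHF 4,720.00
Final settlement = outstanding balance + penalty = CHF 53,254.7565… + CHF 4,720.00 = CHF 57,974.76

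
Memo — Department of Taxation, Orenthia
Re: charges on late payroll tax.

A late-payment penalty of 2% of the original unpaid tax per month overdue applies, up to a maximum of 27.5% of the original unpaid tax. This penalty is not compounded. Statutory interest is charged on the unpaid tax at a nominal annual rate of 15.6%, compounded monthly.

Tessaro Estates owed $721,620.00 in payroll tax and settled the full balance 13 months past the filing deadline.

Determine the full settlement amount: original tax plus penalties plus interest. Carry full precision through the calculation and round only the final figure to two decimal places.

$1,041,175.89

Penalty: 13 × 2% × $721,620.00 = $187,621.20 (below the 27.5% cap of $198,445.50)
Interest (15.6%/yr ÷ 12 = 1.3%/month): $721,620.00 × ((1 + 0.013)^13 − 1) = $131,934.6862…
Total = $721,620.00 + $187,621.2000 + $131,934.6862… = $1,041,175.89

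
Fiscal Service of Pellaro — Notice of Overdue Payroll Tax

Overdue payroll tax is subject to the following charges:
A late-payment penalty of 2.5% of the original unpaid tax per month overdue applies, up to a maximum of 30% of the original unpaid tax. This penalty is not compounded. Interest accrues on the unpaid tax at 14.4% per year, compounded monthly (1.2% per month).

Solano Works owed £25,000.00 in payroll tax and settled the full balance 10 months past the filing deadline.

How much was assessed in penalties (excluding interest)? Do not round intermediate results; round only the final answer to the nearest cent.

£6,250.00

Penalty: 10 × 2.5% × £25,000.00 = £6,250.00 (below the 30% cap of £7,500.00)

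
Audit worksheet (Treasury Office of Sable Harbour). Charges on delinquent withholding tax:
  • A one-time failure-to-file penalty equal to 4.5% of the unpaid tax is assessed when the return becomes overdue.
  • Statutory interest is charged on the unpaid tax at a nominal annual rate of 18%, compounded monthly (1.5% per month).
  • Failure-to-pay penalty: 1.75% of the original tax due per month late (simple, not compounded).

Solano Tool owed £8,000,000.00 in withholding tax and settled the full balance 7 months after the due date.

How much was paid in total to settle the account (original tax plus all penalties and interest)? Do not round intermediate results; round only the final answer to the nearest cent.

£10,218,759.30

Failure-to-file penalty: 4.5% × £8,000,000.00 = £360,000.00
Failure-to-pay penalty: 7 × 1.75% × £8,000,000.00 = £980,000.00
Interest: £8,000,000.00 × ((1 + 0.015)^7 − 1) = £8,000,000.00 × 0.1098449… = £878,759.3032…
Total = £8,000,000.00 + £1,340,000.0000 + £878,759.3032… = £10,218,759.30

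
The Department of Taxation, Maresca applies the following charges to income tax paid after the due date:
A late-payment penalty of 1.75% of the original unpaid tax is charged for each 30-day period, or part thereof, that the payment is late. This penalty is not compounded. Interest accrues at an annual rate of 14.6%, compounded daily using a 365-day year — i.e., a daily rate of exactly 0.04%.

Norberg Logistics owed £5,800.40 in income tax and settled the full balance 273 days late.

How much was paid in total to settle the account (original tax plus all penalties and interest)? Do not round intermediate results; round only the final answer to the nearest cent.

£7,484.61

Penalty periods: ⌈273/30⌉ = 10; penalty = 10 × 1.75% × £5,800.40 = £1,015.07
Interest: £5,800.40 × ((1 + 0.0004)^273 − 1) = £5,800.40 × 0.11536105… = £669.1402…
Total = £5,800.40 + £1,015.0700 + £669.1402… = £7,484.61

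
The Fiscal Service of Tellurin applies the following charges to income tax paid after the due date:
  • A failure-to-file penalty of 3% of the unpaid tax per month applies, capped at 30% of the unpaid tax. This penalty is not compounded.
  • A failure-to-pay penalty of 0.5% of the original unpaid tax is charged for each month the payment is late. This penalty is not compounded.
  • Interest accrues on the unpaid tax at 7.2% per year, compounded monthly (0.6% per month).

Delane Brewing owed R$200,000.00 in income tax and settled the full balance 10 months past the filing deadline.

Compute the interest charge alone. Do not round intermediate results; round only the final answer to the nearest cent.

R$12,329.24

Interest: R$200,000.00 × ((1 + 0.006)^10 − 1) = R$200,000.00 × 0.0616462… = R$12,329.2388…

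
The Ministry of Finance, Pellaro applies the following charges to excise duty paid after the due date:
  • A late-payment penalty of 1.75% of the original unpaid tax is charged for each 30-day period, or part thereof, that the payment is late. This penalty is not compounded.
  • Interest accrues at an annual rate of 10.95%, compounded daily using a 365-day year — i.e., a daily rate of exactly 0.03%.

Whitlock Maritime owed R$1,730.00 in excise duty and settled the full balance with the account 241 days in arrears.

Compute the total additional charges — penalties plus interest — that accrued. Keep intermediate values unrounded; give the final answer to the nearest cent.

R$402.17

Penalty periods: ⌈241/30⌉ = 9; penalty = 9 × 1.75% × R$1,730.00 = R$272.48…
Interest: R$1,730.00 × ((1 + 0.0003)^241 − 1) = R$1,730.00 × 0.07496613… = R$129.6914…
Penalties + interest = R$272.4750 + R$129.6914… = R$402.17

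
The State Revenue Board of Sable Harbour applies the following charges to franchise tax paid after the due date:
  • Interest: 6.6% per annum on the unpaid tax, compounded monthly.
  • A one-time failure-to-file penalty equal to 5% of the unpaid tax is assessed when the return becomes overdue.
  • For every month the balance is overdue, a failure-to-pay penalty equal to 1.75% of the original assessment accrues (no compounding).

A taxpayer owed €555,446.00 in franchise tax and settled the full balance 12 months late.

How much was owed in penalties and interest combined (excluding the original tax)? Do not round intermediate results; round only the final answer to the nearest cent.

Failure-to-file penalty: 5% × €555,446.00 = €27,772.30
Failure-to-pay penalty: 12 × 1.75% × €555,446.00 = €116,643.66
Interest (6.6%/yr ÷ 12 = 0.55%/month): €555,446.00 × ((1 + 0.0055)^12 − 1) = €37,788.9685…
Penalties + interest = €144,415.9600 + €37,788.9685… = €182,204.93

€182,204.93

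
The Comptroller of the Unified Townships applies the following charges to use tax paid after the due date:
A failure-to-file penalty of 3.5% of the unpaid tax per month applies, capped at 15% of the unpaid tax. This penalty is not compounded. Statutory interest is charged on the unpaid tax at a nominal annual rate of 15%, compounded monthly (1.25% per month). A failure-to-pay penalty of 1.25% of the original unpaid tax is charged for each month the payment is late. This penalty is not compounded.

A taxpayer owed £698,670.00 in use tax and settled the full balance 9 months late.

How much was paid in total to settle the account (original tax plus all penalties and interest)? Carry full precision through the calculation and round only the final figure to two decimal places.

Failure-to-file: 9 × 3.5% × £698,670.00 = £220,081.05, capped at 15% × £698,670.00 = £104,800.50
Failure-to-pay penalty = 1.25% × £698,670.00 × 9 mo = £78,600.38…
Interest: £698,670.00 × ((1 + 0.0125)^9 − 1) = £698,670.00 × 0.1182922… = £82,647.1956…
Total = £698,670.00 + £183,400.8750 + £82,647.1956… = £964,718.07

£964,718.07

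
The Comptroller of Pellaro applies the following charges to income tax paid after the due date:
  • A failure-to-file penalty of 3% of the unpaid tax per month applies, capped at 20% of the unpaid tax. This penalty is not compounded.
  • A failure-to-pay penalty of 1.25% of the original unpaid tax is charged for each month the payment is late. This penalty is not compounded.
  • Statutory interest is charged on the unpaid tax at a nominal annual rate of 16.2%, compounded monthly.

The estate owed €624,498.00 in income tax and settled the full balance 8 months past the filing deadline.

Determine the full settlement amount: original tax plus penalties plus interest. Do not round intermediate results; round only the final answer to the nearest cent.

€882,567.51

Failure-to-file: 8 × 3% × €624,498.00 = €149,879.52, capped at 20% × €624,498.00 = €124,899.60
Failure-to-pay penalty: 8 × 1.25% × €624,498.00 = €62,449.80
Interest (16.2%/yr ÷ 12 = 1.35%/month): €624,498.00 × ((1 + 0.0135)^8 − 1) = €70,720.1090…
Total = €624,498.00 + €187,349.4000 + €70,720.1090… = €882,567.51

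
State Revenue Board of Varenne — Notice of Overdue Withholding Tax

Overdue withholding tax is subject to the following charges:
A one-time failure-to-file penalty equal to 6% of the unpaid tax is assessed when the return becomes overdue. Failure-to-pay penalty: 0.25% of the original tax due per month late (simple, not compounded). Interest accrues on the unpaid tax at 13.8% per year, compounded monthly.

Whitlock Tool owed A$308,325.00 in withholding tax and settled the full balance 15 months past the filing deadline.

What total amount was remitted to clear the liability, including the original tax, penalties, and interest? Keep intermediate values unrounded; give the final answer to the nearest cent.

A$396,075.14

Failure-to-file penalty: 6% × A$308,325.00 = A$18,499.50
Failure-to-pay penalty: 15 × 0.25% × A$308,325.00 = A$11,562.19…
Interest (13.8%/yr ÷ 12 = 1.15%/month): A$308,325.00 × ((1 + 0.0115)^15 − 1) = A$57,688.4516…
Total = A$308,325.00 + A$30,061.6875 + A$57,688.4516… = A$396,075.14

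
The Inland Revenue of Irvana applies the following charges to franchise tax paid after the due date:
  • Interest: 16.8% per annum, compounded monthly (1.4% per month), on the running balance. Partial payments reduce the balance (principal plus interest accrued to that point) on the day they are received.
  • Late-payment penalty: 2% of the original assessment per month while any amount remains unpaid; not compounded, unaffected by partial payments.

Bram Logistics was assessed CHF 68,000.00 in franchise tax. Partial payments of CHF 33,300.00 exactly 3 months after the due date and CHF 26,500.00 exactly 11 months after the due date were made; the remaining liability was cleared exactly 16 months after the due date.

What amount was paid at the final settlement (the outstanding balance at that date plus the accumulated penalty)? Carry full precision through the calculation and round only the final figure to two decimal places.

Balance at month 3: CHF 68,000.0000 × (1 + 0.014)^3 = CHF 70,896.1706…
After CHF 33,300.00 payment: CHF 70,896.1706… − CHF 33,300.00 = CHF 37,596.1706…
Balance at month 11: CHF 37,596.1706… × (1 + 0.014)^8 = CHF 42,019.1489…
After CHF 26,500.00 payment: CHF 42,019.1489… − CHF 26,500.00 = CHF 15,519.1489…
Balance at month 16: CHF 15,519.1489… × (1 + 0.014)^5 = CHF 16,636.3357…
Penalty: 16 × 2% × CHF 68,000.00 = CHF 21,760.00
Final settlement = outstanding balance + penalty = CHF 16,636.3357… + CHF 21,760.00 = CHF 38,396.34

CHF 38,396.34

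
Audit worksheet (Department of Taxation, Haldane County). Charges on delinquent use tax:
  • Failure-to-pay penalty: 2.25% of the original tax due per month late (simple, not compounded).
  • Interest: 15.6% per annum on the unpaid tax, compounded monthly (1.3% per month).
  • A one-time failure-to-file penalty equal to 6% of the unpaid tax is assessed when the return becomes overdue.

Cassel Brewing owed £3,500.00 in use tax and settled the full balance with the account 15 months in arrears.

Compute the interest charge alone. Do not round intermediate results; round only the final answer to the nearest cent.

£748.25

Interest: £3,500.00 × ((1 + 0.013)^15 − 1) = £3,500.00 × 0.2137848… = £748.2467…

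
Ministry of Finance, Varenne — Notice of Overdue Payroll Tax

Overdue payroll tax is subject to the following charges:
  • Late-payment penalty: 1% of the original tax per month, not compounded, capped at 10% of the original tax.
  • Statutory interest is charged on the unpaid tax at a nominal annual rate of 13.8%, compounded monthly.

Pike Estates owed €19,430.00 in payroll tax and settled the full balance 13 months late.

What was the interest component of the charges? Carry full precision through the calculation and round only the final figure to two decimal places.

Interest (13.8%/yr ÷ 12 = 1.15%/month): €19,430.00 × ((1 + 0.0115)^13 − 1) = €3,113.9147…

€3,113.91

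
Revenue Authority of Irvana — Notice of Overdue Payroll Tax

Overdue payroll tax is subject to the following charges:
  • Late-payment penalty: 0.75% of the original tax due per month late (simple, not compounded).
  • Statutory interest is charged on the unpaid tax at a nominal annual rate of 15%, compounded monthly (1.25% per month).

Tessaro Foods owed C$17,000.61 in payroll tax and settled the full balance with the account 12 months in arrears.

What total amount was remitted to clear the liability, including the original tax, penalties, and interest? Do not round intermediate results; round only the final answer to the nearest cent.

Late-payment penalty: 12 × 0.75% × C$17,000.61 = C$1,530.05…
Interest: C$17,000.61 × ((1 + 0.0125)^12 − 1) = C$17,000.61 × 0.1607545… = C$2,732.9249…
Total = C$17,000.61 + C$1,530.0549 + C$2,732.9249… = C$21,263.59

C$21,263.59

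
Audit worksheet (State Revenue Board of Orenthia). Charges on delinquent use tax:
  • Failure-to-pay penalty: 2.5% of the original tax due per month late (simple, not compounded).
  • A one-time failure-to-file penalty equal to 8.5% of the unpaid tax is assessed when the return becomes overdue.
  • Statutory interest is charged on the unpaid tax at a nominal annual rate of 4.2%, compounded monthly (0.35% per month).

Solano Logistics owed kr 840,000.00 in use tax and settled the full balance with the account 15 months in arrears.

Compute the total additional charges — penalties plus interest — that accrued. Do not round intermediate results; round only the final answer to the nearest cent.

Failure-to-file penalty: 8.5% × kr 840,000.00 = kr 71,400.00
Failure-to-pay penalty = 2.5% × kr 840,000.00 × 15 mo = kr 315,000.00
Interest: kr 840,000.00 × ((1 + 0.0035)^15 − 1) = kr 840,000.00 × 0.0538060… = kr 45,197.0102…
Penalties + interest = kr 386,400.0000 + kr 45,197.0102… = kr 431,597.01

kr 431,597.01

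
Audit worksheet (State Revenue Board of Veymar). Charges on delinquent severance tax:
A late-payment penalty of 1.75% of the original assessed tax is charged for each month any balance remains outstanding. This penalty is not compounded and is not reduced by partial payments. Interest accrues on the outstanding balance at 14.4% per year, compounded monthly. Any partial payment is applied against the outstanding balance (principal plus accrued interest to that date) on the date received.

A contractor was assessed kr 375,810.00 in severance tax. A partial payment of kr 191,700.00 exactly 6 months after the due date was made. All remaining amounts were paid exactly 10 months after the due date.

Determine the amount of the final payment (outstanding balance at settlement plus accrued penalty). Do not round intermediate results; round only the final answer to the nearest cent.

kr 288,120.23

Monthly rate = 14.4% ÷ 12 = 1.2%
Balance at month 6: kr 375,810.0000 × (1 + 0.012)^6 = kr 403,693.1750…
After kr 191,700.00 payment: kr 403,693.1750… − kr 191,700.00 = kr 211,993.1750…
Balance at month 10: kr 211,993.1750… × (1 + 0.012)^4 = kr 222,353.4792…
Penalty: 10 × 1.75% × kr 375,810.00 = kr 65,766.75
Final settlement = outstanding balance + penalty = kr 222,353.4792… + kr 65,766.75 = kr 288,120.23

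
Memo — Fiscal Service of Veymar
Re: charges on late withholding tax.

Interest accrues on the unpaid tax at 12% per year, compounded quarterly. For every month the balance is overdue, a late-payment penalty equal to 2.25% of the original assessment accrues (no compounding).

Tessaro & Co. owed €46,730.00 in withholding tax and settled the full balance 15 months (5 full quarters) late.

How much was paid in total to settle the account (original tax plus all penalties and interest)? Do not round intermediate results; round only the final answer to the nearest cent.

Late-payment penalty: 15 × 2.25% × €46,730.00 = €15,771.38…
Interest (12%/yr ÷ 4 = 3%/quarter): €46,730.00 × ((1 + 0.03)^5 − 1) = €7,442.8775…
Total = €46,730.00 + €15,771.3750 + €7,442.8775… = €69,944.25

€69,944.25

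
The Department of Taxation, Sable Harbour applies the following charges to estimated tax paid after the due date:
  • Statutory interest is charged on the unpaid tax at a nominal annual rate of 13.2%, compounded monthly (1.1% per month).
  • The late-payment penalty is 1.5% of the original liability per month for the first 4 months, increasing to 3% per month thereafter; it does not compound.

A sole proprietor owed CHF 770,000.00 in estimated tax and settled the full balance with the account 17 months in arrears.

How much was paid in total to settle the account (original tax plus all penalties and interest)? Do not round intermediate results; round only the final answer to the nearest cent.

CHF 1,273,885.65

Penalty, months 1–4: 4 × 1.5% × CHF 770,000.00 = CHF 46,200.00
Penalty, months 5–17: 13 × 3% × CHF 770,000.00 = CHF 300,300.00
Interest: CHF 770,000.00 × ((1 + 0.011)^17 − 1) = CHF 770,000.00 × 0.2043969… = CHF 157,385.6472…
Total = CHF 770,000.00 + CHF 346,500.0000 + CHF 157,385.6472… = CHF 1,273,885.65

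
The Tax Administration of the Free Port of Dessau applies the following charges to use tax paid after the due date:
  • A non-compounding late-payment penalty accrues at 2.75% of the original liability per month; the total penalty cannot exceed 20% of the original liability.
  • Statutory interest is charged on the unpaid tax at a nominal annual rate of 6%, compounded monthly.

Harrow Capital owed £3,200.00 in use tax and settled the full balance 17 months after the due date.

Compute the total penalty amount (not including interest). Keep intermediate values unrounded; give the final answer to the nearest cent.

£640.00

Penalty (uncapped): 17 × 2.75% × £3,200.00 = £1,496.00; cap = 20% × £3,200.00 = £640.00 → penalty = £640.00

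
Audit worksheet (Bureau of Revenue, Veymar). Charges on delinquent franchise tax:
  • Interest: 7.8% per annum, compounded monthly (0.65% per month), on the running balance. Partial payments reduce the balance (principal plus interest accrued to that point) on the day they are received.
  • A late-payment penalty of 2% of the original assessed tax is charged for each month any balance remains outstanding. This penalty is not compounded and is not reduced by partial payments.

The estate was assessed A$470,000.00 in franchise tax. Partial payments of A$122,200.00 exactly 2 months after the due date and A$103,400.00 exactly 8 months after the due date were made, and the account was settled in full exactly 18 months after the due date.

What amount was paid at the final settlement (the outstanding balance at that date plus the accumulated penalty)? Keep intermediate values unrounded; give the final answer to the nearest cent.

Balance at month 2: A$470,000.0000 × (1 + 0.0065)^2 = A$476,129.8575
After A$122,200.00 payment: A$476,129.8575 − A$122,200.00 = A$353,929.8575
Balance at month 8: A$353,929.8575 × (1 + 0.0065)^6 = A$367,959.3785…
After A$103,400.00 payment: A$367,959.3785… − A$103,400.00 = A$264,559.3785…
Balance at month 18: A$264,559.3785… × (1 + 0.0065)^10 = A$282,267.5501…
Penalty: 18 × 2% × A$470,000.00 = A$169,200.00
Final settlement = outstanding balance + penalty = A$282,267.5501… + A$169,200.00 = A$451,467.55

A$451,467.55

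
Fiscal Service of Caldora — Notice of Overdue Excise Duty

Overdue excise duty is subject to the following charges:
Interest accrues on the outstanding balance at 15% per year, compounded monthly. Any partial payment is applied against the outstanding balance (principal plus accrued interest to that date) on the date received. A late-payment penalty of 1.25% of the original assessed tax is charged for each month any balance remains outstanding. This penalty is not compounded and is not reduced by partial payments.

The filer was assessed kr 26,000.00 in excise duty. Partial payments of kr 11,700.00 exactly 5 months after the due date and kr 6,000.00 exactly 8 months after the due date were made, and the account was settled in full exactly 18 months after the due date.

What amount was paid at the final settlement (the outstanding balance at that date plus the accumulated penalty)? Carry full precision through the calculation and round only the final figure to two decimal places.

kr 17,820.80

Monthly rate = 15% ÷ 12 = 1.25%
Balance at month 5: kr 26,000.0000 × (1 + 0.0125)^5 = kr 27,666.1360…
After kr 11,700.00 payment: kr 27,666.1360… − kr 11,700.00 = kr 15,966.1360…
Balance at month 8: kr 15,966.1360… × (1 + 0.0125)^3 = kr 16,572.3814…
After kr 6,000.00 payment: kr 16,572.3814… − kr 6,000.00 = kr 10,572.3814…
Balance at month 18: kr 10,572.3814… × (1 + 0.0125)^10 = kr 11,970.7991…
Penalty: 18 × 1.25% × kr 26,000.00 = kr 5,850.00
Final settlement = outstanding balance + penalty = kr 11,970.7991… + kr 5,850.00 = kr 17,820.80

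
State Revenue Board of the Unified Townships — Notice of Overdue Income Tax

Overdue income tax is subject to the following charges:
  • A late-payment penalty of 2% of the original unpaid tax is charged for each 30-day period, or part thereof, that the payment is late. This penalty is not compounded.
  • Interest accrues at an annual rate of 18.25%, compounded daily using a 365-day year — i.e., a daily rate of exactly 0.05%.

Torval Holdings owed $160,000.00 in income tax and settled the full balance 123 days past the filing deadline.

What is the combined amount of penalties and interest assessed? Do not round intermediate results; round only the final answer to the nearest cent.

Penalty periods: ⌈123/30⌉ = 5; penalty = 5 × 2% × $160,000.00 = $16,000.00
Interest: $160,000.00 × ((1 + 0.0005)^123 − 1) = $160,000.00 × 0.06341415… = $10,146.2643…
Penalties + interest = $16,000.0000 + $10,146.2643… = $26,146.26

$26,146.26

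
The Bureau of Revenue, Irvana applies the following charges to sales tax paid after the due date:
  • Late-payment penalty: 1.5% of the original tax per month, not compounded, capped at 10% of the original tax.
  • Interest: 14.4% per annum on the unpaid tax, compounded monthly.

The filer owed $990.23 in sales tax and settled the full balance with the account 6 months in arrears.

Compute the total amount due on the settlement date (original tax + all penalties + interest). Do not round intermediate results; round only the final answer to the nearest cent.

$1,152.82

Penalty: 6 × 1.5% × $990.23 = $89.12… (below the 10% cap of $99.02…)
Interest (14.4%/yr ÷ 12 = 1.2%/month): $990.23 × ((1 + 0.012)^6 − 1) = $73.4700…
Total = $990.23 + $89.1207 + $73.4700… = $1,152.82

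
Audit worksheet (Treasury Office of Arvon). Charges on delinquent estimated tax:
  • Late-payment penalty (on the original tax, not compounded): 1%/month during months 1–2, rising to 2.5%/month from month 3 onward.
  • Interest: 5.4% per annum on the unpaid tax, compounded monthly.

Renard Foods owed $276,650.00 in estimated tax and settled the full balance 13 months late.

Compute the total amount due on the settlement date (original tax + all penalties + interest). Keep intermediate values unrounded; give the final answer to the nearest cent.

Penalty, months 1–2: 2 × 1% × $276,650.00 = $5,533.00
Penalty, months 3–13: 11 × 2.5% × $276,650.00 = $76,078.75
Interest (5.4%/yr ÷ 12 = 0.45%/month): $276,650.00 × ((1 + 0.0045)^13 − 1) = $16,628.2854…
Total = $276,650.00 + $81,611.7500 + $16,628.2854… = $374,890.04

$374,890.04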